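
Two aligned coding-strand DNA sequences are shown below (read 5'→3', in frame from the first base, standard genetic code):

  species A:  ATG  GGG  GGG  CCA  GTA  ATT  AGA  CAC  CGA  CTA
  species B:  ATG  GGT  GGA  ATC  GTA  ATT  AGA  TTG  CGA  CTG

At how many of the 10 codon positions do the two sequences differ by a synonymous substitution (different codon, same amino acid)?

3

Codon 1: ATG Met / ATG Met — identical.
Codon 2: GGG Gly / GGT Gly — synonymous.
Codon 3: GGG Gly / GGA Gly — synonymous.
Codon 4: CCA Pro / ATC Ile — nonsynonymous.
Codon 5: GTA Val / GTA Val — identical.
Codon 6: ATT Ile / ATT Ile — identical.
Codon 7: AGA Arg / AGA Arg — identical.
Codon 8: CAC His / TTG Leu — nonsynonymous.
Codon 9: CGA Arg / CGA Arg — identical.
Codon 10: CTA Leu / CTG Leu — synonymous.
Synonymous differences: 3.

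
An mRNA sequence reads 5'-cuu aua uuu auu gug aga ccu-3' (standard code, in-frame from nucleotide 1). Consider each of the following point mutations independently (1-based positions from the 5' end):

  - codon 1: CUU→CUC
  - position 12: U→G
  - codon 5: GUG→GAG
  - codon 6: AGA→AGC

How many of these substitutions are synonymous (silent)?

1

Codon 1: CUU (Leu) → CUC (Leu) — synonymous.
Codon 4: AUU (Ile) → AUG (Met) — missense.
Codon 5: GUG (Val) → GAG (Glu) — missense.
Codon 6: AGA (Arg) → AGC (Ser) — missense.
Synonymous: 1 of 4.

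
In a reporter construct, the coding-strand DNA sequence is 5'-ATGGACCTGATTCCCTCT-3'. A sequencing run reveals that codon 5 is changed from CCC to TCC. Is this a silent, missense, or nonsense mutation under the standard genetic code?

missense

Position 13 falls in codon 5: CCC → Pro.
After the substitution the codon is TCC → Ser.
Pro ≠ Ser, so this is a missense mutation.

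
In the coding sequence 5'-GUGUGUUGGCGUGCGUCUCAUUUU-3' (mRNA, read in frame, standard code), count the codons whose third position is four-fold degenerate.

4

Codon 1 GUG (Val): third position 4-fold.
Codon 2 UGU (Cys): third position 2-fold.
Codon 3 UGG (Trp): third position 1-fold.
Codon 4 CGU (Arg): third position 4-fold.
Codon 5 GCG (Ala): third position 4-fold.
Codon 6 UCU (Ser): third position 4-fold.
Codon 7 CAU (His): third position 2-fold.
Codon 8 UUU (Phe): third position 2-fold.
Four-fold degenerate third positions: 4.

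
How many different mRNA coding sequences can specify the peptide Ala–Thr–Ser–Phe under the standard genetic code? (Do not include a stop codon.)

Ala: 4 codons.
Thr: 4 codons.
Ser: 6 codons.
Phe: 2 codons.
4 × 4 × 6 × 2 = 192.

192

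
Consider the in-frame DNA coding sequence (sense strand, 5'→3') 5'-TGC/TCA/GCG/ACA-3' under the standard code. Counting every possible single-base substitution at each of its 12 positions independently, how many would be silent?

Codon 1 (TGC, Cys): 1 synonymous substitution.
Codon 2 (TCA, Ser): 3 synonymous substitutions.
Codon 3 (GCG, Ala): 3 synonymous substitutions.
Codon 4 (ACA, Thr): 3 synonymous substitutions.
Total: 1 + 3 + 3 + 3 = 10.

10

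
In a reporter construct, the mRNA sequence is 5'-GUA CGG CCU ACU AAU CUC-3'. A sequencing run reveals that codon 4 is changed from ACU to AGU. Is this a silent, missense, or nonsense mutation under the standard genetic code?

Position 11 falls in codon 4: ACU → Thr.
After the substitution the codon is AGU → Ser.
Thr ≠ Ser, so this is a missense mutation.

missense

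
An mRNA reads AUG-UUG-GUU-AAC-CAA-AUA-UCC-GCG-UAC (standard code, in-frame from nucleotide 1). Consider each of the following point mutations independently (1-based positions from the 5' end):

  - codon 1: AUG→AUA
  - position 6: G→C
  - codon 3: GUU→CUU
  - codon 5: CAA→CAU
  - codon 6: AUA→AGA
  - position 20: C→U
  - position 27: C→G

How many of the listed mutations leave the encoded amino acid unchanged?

Codon 1: AUG (Met) → AUA (Ile) — missense.
Codon 2: UUG (Leu) → UUC (Phe) — missense.
Codon 3: GUU (Val) → CUU (Leu) — missense.
Codon 5: CAA (Gln) → CAU (His) — missense.
Codon 6: AUA (Ile) → AGA (Arg) — missense.
Codon 7: UCC (Ser) → UUC (Phe) — missense.
Codon 9: UAC (Tyr) → UAG (Stop) — nonsense.
Synonymous: 0 of 7.

0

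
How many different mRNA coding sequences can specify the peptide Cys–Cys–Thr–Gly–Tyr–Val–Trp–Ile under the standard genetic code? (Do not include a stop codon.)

Cys: 2 codons.
Cys: 2 codons.
Thr: 4 codons.
Gly: 4 codons.
Tyr: 2 codons.
Val: 4 codons.
Trp: 1 codon.
Ile: 3 codons.
2 × 2 × 4 × 4 × 2 × 4 × 1 × 3 = 1536.

1536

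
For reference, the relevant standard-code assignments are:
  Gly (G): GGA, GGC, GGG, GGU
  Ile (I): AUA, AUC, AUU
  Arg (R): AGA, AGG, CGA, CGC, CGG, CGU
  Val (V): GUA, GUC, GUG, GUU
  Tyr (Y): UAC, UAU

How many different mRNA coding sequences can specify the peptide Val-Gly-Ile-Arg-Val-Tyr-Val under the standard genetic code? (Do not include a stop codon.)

Val: 4 codons.
Gly: 4 codons.
Ile: 3 codons.
Arg: 6 codons.
Val: 4 codons.
Tyr: 2 codons.
Val: 4 codons.
4 × 4 × 3 × 6 × 4 × 2 × 4 = 9216.

9216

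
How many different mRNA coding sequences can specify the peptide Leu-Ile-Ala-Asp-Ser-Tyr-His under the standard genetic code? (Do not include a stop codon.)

3456

Leu: 6 codons.
Ile: 3 codons.
Ala: 4 codons.
Asp: 2 codons.
Ser: 6 codons.
Tyr: 2 codons.
His: 2 codons.
6 × 3 × 4 × 2 × 6 × 2 × 2 = 3456.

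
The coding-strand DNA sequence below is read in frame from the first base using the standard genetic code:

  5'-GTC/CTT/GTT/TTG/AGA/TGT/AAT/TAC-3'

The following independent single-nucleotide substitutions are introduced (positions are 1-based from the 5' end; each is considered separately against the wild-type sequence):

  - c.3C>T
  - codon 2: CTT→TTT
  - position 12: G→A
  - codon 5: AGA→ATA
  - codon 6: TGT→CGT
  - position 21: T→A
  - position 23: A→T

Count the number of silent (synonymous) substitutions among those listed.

Codon 1: GTC (Val) → GTT (Val) — synonymous.
Codon 2: CTT (Leu) → TTT (Phe) — missense.
Codon 4: TTG (Leu) → TTA (Leu) — synonymous.
Codon 5: AGA (Arg) → ATA (Ile) — missense.
Codon 6: TGT (Cys) → CGT (Arg) — missense.
Codon 7: AAT (Asn) → AAA (Lys) — missense.
Codon 8: TAC (Tyr) → TTC (Phe) — missense.
Synonymous: 2 of 7.

2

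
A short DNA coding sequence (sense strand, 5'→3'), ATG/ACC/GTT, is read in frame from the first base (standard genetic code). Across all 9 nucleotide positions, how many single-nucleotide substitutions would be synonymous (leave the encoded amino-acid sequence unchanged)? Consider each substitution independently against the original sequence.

6

Codon 1 (ATG, Met): 0 synonymous substitutions.
Codon 2 (ACC, Thr): 3 synonymous substitutions.
Codon 3 (GTT, Val): 3 synonymous substitutions.
Total: 0 + 3 + 3 = 6.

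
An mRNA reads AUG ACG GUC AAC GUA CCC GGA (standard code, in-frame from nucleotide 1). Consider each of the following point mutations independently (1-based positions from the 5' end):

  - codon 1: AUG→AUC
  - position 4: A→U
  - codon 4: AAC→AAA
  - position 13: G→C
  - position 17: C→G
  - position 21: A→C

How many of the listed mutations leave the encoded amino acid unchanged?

1

Codon 1: AUG (Met) → AUC (Ile) — missense.
Codon 2: ACG (Thr) → UCG (Ser) — missense.
Codon 4: AAC (Asn) → AAA (Lys) — missense.
Codon 5: GUA (Val) → CUA (Leu) — missense.
Codon 6: CCC (Pro) → CGC (Arg) — missense.
Codon 7: GGA (Gly) → GGC (Gly) — synonymous.
Synonymous: 1 of 6.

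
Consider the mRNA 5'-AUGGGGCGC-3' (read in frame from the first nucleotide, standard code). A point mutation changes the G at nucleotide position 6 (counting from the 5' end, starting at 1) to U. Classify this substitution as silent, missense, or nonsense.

silent

Position 6 falls in codon 2: GGG → Gly.
After the substitution the codon is GGU → Gly.
Both encode Gly, so the change is synonymous.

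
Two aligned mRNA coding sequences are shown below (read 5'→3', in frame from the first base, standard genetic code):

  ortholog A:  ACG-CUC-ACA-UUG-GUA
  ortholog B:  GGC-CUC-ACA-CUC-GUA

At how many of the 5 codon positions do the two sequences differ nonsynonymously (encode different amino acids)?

Codon 1: ACG Thr / GGC Gly — nonsynonymous.
Codon 2: CUC Leu / CUC Leu — identical.
Codon 3: ACA Thr / ACA Thr — identical.
Codon 4: UUG Leu / CUC Leu — synonymous.
Codon 5: GUA Val / GUA Val — identical.
Nonsynonymous differences: 1.

1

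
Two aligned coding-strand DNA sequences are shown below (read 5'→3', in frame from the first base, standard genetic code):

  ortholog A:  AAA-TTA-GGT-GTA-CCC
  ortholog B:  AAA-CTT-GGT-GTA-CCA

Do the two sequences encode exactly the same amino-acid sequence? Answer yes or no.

Codon 1: AAA Lys / AAA Lys — identical.
Codon 2: TTA Leu / CTT Leu — synonymous.
Codon 3: GGT Gly / GGT Gly — identical.
Codon 4: GTA Val / GTA Val — identical.
Codon 5: CCC Pro / CCA Pro — synonymous.
Nonsynonymous differences: 0 → same protein.

yes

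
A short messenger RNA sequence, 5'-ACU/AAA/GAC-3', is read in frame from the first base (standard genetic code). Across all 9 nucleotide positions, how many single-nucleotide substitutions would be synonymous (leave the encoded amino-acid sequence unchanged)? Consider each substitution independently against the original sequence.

Codon 1 (ACU, Thr): 3 synonymous substitutions.
Codon 2 (AAA, Lys): 1 synonymous substitution.
Codon 3 (GAC, Asp): 1 synonymous substitution.
Total: 3 + 1 + 1 = 5.

5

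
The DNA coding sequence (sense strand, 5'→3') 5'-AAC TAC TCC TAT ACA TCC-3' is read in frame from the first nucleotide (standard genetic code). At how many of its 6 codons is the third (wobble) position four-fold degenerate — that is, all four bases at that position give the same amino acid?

3

Codon 1 AAC (Asn): third position 2-fold.
Codon 2 TAC (Tyr): third position 2-fold.
Codon 3 TCC (Ser): third position 4-fold.
Codon 4 TAT (Tyr): third position 2-fold.
Codon 5 ACA (Thr): third position 4-fold.
Codon 6 TCC (Ser): third position 4-fold.
Four-fold degenerate third positions: 3.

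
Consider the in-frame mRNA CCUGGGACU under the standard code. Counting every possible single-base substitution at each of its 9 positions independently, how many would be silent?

9

Codon 1 (CCU, Pro): 3 synonymous substitutions.
Codon 2 (GGG, Gly): 3 synonymous substitutions.
Codon 3 (ACU, Thr): 3 synonymous substitutions.
Total: 3 + 3 + 3 = 9.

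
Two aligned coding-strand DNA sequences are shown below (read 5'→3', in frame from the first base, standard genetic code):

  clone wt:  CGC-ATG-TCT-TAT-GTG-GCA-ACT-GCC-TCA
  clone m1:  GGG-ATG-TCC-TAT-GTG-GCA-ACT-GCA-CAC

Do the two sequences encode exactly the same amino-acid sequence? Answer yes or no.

no

Codon 1: CGC Arg / GGG Gly — nonsynonymous.
Codon 2: ATG Met / ATG Met — identical.
Codon 3: TCT Ser / TCC Ser — synonymous.
Codon 4: TAT Tyr / TAT Tyr — identical.
Codon 5: GTG Val / GTG Val — identical.
Codon 6: GCA Ala / GCA Ala — identical.
Codon 7: ACT Thr / ACT Thr — identical.
Codon 8: GCC Ala / GCA Ala — synonymous.
Codon 9: TCA Ser / CAC His — nonsynonymous.
Nonsynonymous differences: 2 → different protein.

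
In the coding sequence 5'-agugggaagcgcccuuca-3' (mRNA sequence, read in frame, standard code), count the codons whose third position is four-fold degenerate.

4

Codon 1 AGU (Ser): third position 2-fold.
Codon 2 GGG (Gly): third position 4-fold.
Codon 3 AAG (Lys): third position 2-fold.
Codon 4 CGC (Arg): third position 4-fold.
Codon 5 CCU (Pro): third position 4-fold.
Codon 6 UCA (Ser): third position 4-fold.
Four-fold degenerate third positions: 4.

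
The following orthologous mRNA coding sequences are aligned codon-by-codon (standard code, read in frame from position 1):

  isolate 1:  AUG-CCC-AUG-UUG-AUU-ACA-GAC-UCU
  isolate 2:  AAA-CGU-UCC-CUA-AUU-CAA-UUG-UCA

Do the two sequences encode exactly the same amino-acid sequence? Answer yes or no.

Codon 1: AUG Met / AAA Lys — nonsynonymous.
Codon 2: CCC Pro / CGU Arg — nonsynonymous.
Codon 3: AUG Met / UCC Ser — nonsynonymous.
Codon 4: UUG Leu / CUA Leu — synonymous.
Codon 5: AUU Ile / AUU Ile — identical.
Codon 6: ACA Thr / CAA Gln — nonsynonymous.
Codon 7: GAC Asp / UUG Leu — nonsynonymous.
Codon 8: UCU Ser / UCA Ser — synonymous.
Nonsynonymous differences: 5 → different protein.

no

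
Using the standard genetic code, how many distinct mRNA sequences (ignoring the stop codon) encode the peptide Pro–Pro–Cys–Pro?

Pro: 4 codons.
Pro: 4 codons.
Cys: 2 codons.
Pro: 4 codons.
4 × 4 × 2 × 4 = 128.

128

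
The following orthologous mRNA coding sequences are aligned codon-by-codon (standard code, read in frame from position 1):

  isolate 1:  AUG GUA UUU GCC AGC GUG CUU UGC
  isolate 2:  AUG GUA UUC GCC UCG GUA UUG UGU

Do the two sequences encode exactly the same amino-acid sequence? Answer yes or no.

yes

Codon 1: AUG Met / AUG Met — identical.
Codon 2: GUA Val / GUA Val — identical.
Codon 3: UUU Phe / UUC Phe — synonymous.
Codon 4: GCC Ala / GCC Ala — identical.
Codon 5: AGC Ser / UCG Ser — synonymous.
Codon 6: GUG Val / GUA Val — synonymous.
Codon 7: CUU Leu / UUG Leu — synonymous.
Codon 8: UGC Cys / UGU Cys — synonymous.
Nonsynonymous differences: 0 → same protein.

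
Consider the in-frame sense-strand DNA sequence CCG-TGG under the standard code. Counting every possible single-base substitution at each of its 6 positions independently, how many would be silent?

Codon 1 (CCG, Pro): 3 synonymous substitutions.
Codon 2 (TGG, Trp): 0 synonymous substitutions.
Total: 3 + 0 = 3.

3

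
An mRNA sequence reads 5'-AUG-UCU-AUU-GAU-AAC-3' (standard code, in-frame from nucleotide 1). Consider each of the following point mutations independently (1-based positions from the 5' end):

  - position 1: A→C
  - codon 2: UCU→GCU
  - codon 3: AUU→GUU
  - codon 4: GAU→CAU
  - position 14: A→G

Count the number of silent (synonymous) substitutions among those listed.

0

Codon 1: AUG (Met) → CUG (Leu) — missense.
Codon 2: UCU (Ser) → GCU (Ala) — missense.
Codon 3: AUU (Ile) → GUU (Val) — missense.
Codon 4: GAU (Asp) → CAU (His) — missense.
Codon 5: AAC (Asn) → AGC (Ser) — missense.
Synonymous: 0 of 5.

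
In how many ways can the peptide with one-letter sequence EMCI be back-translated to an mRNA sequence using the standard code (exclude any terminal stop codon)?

Glu: 2 codons.
Met: 1 codon.
Cys: 2 codons.
Ile: 3 codons.
2 × 1 × 2 × 3 = 12.

12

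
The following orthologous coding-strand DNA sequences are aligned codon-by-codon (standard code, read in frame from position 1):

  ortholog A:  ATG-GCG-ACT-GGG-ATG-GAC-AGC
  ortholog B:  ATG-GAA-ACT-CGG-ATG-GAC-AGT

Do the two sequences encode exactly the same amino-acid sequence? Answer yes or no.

Codon 1: ATG Met / ATG Met — identical.
Codon 2: GCG Ala / GAA Glu — nonsynonymous.
Codon 3: ACT Thr / ACT Thr — identical.
Codon 4: GGG Gly / CGG Arg — nonsynonymous.
Codon 5: ATG Met / ATG Met — identical.
Codon 6: GAC Asp / GAC Asp — identical.
Codon 7: AGC Ser / AGT Ser — synonymous.
Nonsynonymous differences: 2 → different protein.

no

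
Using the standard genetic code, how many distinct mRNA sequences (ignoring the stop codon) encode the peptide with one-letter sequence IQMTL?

144

Ile: 3 codons.
Gln: 2 codons.
Met: 1 codon.
Thr: 4 codons.
Leu: 6 codons.
3 × 2 × 1 × 4 × 6 = 144.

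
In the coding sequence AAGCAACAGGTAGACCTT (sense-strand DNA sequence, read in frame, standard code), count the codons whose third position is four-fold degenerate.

2

Codon 1 AAG (Lys): third position 2-fold.
Codon 2 CAA (Gln): third position 2-fold.
Codon 3 CAG (Gln): third position 2-fold.
Codon 4 GTA (Val): third position 4-fold.
Codon 5 GAC (Asp): third position 2-fold.
Codon 6 CTT (Leu): third position 4-fold.
Four-fold degenerate third positions: 2.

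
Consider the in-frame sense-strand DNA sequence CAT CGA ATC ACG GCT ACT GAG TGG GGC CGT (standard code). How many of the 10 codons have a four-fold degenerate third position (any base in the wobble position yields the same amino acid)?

Codon 1 CAT (His): third position 2-fold.
Codon 2 CGA (Arg): third position 4-fold.
Codon 3 ATC (Ile): third position 3-fold.
Codon 4 ACG (Thr): third position 4-fold.
Codon 5 GCT (Ala): third position 4-fold.
Codon 6 ACT (Thr): third position 4-fold.
Codon 7 GAG (Glu): third position 2-fold.
Codon 8 TGG (Trp): third position 1-fold.
Codon 9 GGC (Gly): third position 4-fold.
Codon 10 CGT (Arg): third position 4-fold.
Four-fold degenerate third positions: 6.

6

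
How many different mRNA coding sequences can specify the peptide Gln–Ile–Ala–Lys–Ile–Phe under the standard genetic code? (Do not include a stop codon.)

Gln: 2 codons.
Ile: 3 codons.
Ala: 4 codons.
Lys: 2 codons.
Ile: 3 codons.
Phe: 2 codons.
2 × 3 × 4 × 2 × 3 × 2 = 288.

288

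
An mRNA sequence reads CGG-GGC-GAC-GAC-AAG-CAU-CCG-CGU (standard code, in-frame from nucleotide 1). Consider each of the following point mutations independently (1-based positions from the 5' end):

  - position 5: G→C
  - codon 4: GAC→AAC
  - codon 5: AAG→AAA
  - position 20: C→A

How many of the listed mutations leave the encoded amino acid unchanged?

1

Codon 2: GGC (Gly) → GCC (Ala) — missense.
Codon 4: GAC (Asp) → AAC (Asn) — missense.
Codon 5: AAG (Lys) → AAA (Lys) — synonymous.
Codon 7: CCG (Pro) → CAG (Gln) — missense.
Synonymous: 1 of 4.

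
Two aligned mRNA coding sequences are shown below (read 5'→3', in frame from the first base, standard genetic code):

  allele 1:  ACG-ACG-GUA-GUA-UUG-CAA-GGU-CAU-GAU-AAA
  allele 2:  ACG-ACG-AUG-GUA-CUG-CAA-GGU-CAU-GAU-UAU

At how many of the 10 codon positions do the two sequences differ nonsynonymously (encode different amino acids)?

Codon 1: ACG Thr / ACG Thr — identical.
Codon 2: ACG Thr / ACG Thr — identical.
Codon 3: GUA Val / AUG Met — nonsynonymous.
Codon 4: GUA Val / GUA Val — identical.
Codon 5: UUG Leu / CUG Leu — synonymous.
Codon 6: CAA Gln / CAA Gln — identical.
Codon 7: GGU Gly / GGU Gly — identical.
Codon 8: CAU His / CAU His — identical.
Codon 9: GAU Asp / GAU Asp — identical.
Codon 10: AAA Lys / UAU Tyr — nonsynonymous.
Nonsynonymous differences: 2.

2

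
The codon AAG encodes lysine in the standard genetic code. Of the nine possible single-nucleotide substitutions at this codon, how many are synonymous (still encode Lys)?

1

Position 1: none → 0 synonymous.
Position 2: none → 0 synonymous.
Position 3: AAA → 1 synonymous.
Total: 0 + 0 + 1 = 1.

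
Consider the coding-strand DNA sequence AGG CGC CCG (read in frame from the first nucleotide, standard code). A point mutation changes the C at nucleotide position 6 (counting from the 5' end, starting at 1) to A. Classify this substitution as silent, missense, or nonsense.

Position 6 falls in codon 2: CGC → Arg.
After the substitution the codon is CGA → Arg.
Both encode Arg, so the change is synonymous.

silent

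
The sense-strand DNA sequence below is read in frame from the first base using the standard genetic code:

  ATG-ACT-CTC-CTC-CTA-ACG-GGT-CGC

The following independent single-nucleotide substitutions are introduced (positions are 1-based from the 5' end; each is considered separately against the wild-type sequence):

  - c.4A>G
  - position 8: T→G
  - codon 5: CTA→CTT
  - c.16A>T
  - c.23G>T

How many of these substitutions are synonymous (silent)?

Codon 2: ACT (Thr) → GCT (Ala) — missense.
Codon 3: CTC (Leu) → CGC (Arg) — missense.
Codon 5: CTA (Leu) → CTT (Leu) — synonymous.
Codon 6: ACG (Thr) → TCG (Ser) — missense.
Codon 8: CGC (Arg) → CTC (Leu) — missense.
Synonymous: 1 of 5.

1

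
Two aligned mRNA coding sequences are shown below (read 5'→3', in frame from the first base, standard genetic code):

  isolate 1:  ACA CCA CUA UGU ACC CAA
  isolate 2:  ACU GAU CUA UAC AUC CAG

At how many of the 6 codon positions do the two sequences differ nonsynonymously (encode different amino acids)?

3

Codon 1: ACA Thr / ACU Thr — synonymous.
Codon 2: CCA Pro / GAU Asp — nonsynonymous.
Codon 3: CUA Leu / CUA Leu — identical.
Codon 4: UGU Cys / UAC Tyr — nonsynonymous.
Codon 5: ACC Thr / AUC Ile — nonsynonymous.
Codon 6: CAA Gln / CAG Gln — synonymous.
Nonsynonymous differences: 3.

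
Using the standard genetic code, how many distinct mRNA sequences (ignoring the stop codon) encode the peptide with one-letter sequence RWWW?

6

Arg: 6 codons.
Trp: 1 codon.
Trp: 1 codon.
Trp: 1 codon.
6 × 1 × 1 × 1 = 6.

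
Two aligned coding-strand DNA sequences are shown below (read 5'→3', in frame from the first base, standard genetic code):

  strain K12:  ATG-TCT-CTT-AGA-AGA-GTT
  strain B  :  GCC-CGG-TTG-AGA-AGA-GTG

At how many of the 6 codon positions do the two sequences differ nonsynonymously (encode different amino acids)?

2

Codon 1: ATG Met / GCC Ala — nonsynonymous.
Codon 2: TCT Ser / CGG Arg — nonsynonymous.
Codon 3: CTT Leu / TTG Leu — synonymous.
Codon 4: AGA Arg / AGA Arg — identical.
Codon 5: AGA Arg / AGA Arg — identical.
Codon 6: GTT Val / GTG Val — synonymous.
Nonsynonymous differences: 2.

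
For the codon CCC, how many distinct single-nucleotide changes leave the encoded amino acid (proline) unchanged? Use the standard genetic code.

3

Position 1: none → 0 synonymous.
Position 2: none → 0 synonymous.
Position 3: CCT, CCA, CCG → 3 synonymous.
Total: 0 + 0 + 3 = 3.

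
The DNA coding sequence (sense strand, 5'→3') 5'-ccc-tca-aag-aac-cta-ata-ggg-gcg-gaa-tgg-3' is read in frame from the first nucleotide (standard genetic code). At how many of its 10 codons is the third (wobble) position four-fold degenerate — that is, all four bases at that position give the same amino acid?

Codon 1 CCC (Pro): third position 4-fold.
Codon 2 TCA (Ser): third position 4-fold.
Codon 3 AAG (Lys): third position 2-fold.
Codon 4 AAC (Asn): third position 2-fold.
Codon 5 CTA (Leu): third position 4-fold.
Codon 6 ATA (Ile): third position 3-fold.
Codon 7 GGG (Gly): third position 4-fold.
Codon 8 GCG (Ala): third position 4-fold.
Codon 9 GAA (Glu): third position 2-fold.
Codon 10 TGG (Trp): third position 1-fold.
Four-fold degenerate third positions: 5.

5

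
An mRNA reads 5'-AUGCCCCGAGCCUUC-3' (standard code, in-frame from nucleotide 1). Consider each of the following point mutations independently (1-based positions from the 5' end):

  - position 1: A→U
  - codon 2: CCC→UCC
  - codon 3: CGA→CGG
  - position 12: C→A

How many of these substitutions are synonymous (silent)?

Codon 1: AUG (Met) → UUG (Leu) — missense.
Codon 2: CCC (Pro) → UCC (Ser) — missense.
Codon 3: CGA (Arg) → CGG (Arg) — synonymous.
Codon 4: GCC (Ala) → GCA (Ala) — synonymous.
Synonymous: 2 of 4.

2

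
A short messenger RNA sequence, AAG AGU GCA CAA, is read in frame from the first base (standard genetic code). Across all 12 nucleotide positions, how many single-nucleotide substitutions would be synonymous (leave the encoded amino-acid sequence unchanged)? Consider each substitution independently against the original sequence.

Codon 1 (AAG, Lys): 1 synonymous substitution.
Codon 2 (AGU, Ser): 1 synonymous substitution.
Codon 3 (GCA, Ala): 3 synonymous substitutions.
Codon 4 (CAA, Gln): 1 synonymous substitution.
Total: 1 + 1 + 3 + 1 = 6.

6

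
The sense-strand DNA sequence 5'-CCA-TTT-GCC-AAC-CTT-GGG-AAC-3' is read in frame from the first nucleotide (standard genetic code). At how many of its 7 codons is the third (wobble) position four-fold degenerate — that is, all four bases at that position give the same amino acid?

4

Codon 1 CCA (Pro): third position 4-fold.
Codon 2 TTT (Phe): third position 2-fold.
Codon 3 GCC (Ala): third position 4-fold.
Codon 4 AAC (Asn): third position 2-fold.
Codon 5 CTT (Leu): third position 4-fold.
Codon 6 GGG (Gly): third position 4-fold.
Codon 7 AAC (Asn): third position 2-fold.
Four-fold degenerate third positions: 4.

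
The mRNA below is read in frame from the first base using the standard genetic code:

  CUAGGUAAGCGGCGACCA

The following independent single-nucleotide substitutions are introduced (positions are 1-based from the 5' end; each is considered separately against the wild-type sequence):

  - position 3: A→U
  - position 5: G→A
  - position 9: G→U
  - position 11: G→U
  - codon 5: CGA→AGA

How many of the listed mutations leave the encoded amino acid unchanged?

Codon 1: CUA (Leu) → CUU (Leu) — synonymous.
Codon 2: GGU (Gly) → GAU (Asp) — missense.
Codon 3: AAG (Lys) → AAU (Asn) — missense.
Codon 4: CGG (Arg) → CUG (Leu) — missense.
Codon 5: CGA (Arg) → AGA (Arg) — synonymous.
Synonymous: 2 of 5.

2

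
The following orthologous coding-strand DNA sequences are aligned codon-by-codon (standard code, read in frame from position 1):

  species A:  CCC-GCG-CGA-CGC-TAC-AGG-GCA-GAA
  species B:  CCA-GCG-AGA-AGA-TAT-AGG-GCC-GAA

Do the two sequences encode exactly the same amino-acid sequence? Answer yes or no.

yes

Codon 1: CCC Pro / CCA Pro — synonymous.
Codon 2: GCG Ala / GCG Ala — identical.
Codon 3: CGA Arg / AGA Arg — synonymous.
Codon 4: CGC Arg / AGA Arg — synonymous.
Codon 5: TAC Tyr / TAT Tyr — synonymous.
Codon 6: AGG Arg / AGG Arg — identical.
Codon 7: GCA Ala / GCC Ala — synonymous.
Codon 8: GAA Glu / GAA Glu — identical.
Nonsynonymous differences: 0 → same protein.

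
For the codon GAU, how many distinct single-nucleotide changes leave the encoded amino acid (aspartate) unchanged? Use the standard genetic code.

1

Position 1: none → 0 synonymous.
Position 2: none → 0 synonymous.
Position 3: GAC → 1 synonymous.
Total: 0 + 0 + 1 = 1.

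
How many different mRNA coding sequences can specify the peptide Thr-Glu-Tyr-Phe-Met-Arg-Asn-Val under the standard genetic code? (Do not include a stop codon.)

Thr: 4 codons.
Glu: 2 codons.
Tyr: 2 codons.
Phe: 2 codons.
Met: 1 codon.
Arg: 6 codons.
Asn: 2 codons.
Val: 4 codons.
4 × 2 × 2 × 2 × 1 × 6 × 2 × 4 = 1536.

1536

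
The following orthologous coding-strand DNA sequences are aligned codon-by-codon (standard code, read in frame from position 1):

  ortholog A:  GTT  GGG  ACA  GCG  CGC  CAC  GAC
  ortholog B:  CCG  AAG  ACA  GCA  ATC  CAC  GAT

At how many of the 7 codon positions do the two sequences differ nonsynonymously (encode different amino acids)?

3

Codon 1: GTT Val / CCG Pro — nonsynonymous.
Codon 2: GGG Gly / AAG Lys — nonsynonymous.
Codon 3: ACA Thr / ACA Thr — identical.
Codon 4: GCG Ala / GCA Ala — synonymous.
Codon 5: CGC Arg / ATC Ile — nonsynonymous.
Codon 6: CAC His / CAC His — identical.
Codon 7: GAC Asp / GAT Asp — synonymous.
Nonsynonymous differences: 3.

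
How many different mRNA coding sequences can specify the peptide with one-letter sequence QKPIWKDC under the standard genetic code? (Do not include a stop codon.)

384

Gln: 2 codons.
Lys: 2 codons.
Pro: 4 codons.
Ile: 3 codons.
Trp: 1 codon.
Lys: 2 codons.
Asp: 2 codons.
Cys: 2 codons.
2 × 2 × 4 × 3 × 1 × 2 × 2 × 2 = 384.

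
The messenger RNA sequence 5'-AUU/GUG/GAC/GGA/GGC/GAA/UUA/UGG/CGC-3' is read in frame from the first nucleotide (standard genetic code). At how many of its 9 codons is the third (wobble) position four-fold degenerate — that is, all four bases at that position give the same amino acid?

Codon 1 AUU (Ile): third position 3-fold.
Codon 2 GUG (Val): third position 4-fold.
Codon 3 GAC (Asp): third position 2-fold.
Codon 4 GGA (Gly): third position 4-fold.
Codon 5 GGC (Gly): third position 4-fold.
Codon 6 GAA (Glu): third position 2-fold.
Codon 7 UUA (Leu): third position 2-fold.
Codon 8 UGG (Trp): third position 1-fold.
Codon 9 CGC (Arg): third position 4-fold.
Four-fold degenerate third positions: 4.

4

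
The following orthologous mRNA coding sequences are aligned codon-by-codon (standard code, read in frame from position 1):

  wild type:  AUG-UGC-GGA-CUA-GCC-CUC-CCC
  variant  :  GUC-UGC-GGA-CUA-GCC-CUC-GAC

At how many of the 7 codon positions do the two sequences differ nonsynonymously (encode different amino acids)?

Codon 1: AUG Met / GUC Val — nonsynonymous.
Codon 2: UGC Cys / UGC Cys — identical.
Codon 3: GGA Gly / GGA Gly — identical.
Codon 4: CUA Leu / CUA Leu — identical.
Codon 5: GCC Ala / GCC Ala — identical.
Codon 6: CUC Leu / CUC Leu — identical.
Codon 7: CCC Pro / GAC Asp — nonsynonymous.
Nonsynonymous differences: 2.

2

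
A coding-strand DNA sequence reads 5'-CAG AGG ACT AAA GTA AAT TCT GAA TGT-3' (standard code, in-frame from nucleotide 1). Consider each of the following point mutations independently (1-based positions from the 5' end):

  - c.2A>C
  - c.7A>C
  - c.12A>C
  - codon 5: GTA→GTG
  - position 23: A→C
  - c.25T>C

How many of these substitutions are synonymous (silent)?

1

Codon 1: CAG (Gln) → CCG (Pro) — missense.
Codon 3: ACT (Thr) → CCT (Pro) — missense.
Codon 4: AAA (Lys) → AAC (Asn) — missense.
Codon 5: GTA (Val) → GTG (Val) — synonymous.
Codon 8: GAA (Glu) → GCA (Ala) — missense.
Codon 9: TGT (Cys) → CGT (Arg) — missense.
Synonymous: 1 of 6.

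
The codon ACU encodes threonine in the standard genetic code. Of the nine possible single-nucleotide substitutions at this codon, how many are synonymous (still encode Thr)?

3

Position 1: none → 0 synonymous.
Position 2: none → 0 synonymous.
Position 3: ACC, ACA, ACG → 3 synonymous.
Total: 0 + 0 + 3 = 3.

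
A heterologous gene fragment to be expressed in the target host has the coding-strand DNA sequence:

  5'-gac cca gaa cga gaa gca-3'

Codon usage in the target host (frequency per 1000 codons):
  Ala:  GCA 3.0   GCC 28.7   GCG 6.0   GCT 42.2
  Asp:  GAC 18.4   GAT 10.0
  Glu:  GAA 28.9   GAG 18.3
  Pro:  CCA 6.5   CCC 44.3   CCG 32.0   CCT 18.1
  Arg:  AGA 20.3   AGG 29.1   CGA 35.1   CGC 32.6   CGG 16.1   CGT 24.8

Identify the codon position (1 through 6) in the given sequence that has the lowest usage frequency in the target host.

6

Codon 1 GAC (Asp): 18.4 per 1000.
Codon 2 CCA (Pro): 6.5 per 1000.
Codon 3 GAA (Glu): 28.9 per 1000.
Codon 4 CGA (Arg): 35.1 per 1000.
Codon 5 GAA (Glu): 28.9 per 1000.
Codon 6 GCA (Ala): 3.0 per 1000.
Lowest frequency is 3.0 at codon 6.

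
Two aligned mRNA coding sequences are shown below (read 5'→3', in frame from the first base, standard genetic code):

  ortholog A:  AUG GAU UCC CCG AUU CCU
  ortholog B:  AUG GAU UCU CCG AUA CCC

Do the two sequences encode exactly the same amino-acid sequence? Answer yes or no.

Codon 1: AUG Met / AUG Met — identical.
Codon 2: GAU Asp / GAU Asp — identical.
Codon 3: UCC Ser / UCU Ser — synonymous.
Codon 4: CCG Pro / CCG Pro — identical.
Codon 5: AUU Ile / AUA Ile — synonymous.
Codon 6: CCU Pro / CCC Pro — synonymous.
Nonsynonymous differences: 0 → same protein.

yes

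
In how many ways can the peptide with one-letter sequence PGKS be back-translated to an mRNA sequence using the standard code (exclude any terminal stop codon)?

Pro: 4 codons.
Gly: 4 codons.
Lys: 2 codons.
Ser: 6 codons.
4 × 4 × 2 × 6 = 192.

192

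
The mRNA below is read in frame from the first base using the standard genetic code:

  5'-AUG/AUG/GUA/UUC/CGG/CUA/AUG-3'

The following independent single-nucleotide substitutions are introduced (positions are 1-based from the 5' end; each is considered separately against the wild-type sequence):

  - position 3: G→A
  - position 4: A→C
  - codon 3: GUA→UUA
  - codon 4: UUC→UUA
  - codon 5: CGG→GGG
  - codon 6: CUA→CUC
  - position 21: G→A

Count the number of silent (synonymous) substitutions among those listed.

1

Codon 1: AUG (Met) → AUA (Ile) — missense.
Codon 2: AUG (Met) → CUG (Leu) — missense.
Codon 3: GUA (Val) → UUA (Leu) — missense.
Codon 4: UUC (Phe) → UUA (Leu) — missense.
Codon 5: CGG (Arg) → GGG (Gly) — missense.
Codon 6: CUA (Leu) → CUC (Leu) — synonymous.
Codon 7: AUG (Met) → AUA (Ile) — missense.
Synonymous: 1 of 7.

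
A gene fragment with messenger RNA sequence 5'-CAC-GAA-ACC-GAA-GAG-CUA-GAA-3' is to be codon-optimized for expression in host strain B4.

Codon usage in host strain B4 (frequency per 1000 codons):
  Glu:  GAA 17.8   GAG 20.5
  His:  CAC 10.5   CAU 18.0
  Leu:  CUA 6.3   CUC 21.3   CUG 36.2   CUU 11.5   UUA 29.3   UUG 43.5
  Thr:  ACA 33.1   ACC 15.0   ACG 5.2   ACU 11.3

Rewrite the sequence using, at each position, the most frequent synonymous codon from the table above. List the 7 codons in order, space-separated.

CAU GAG ACA GAG GAG UUG GAG

Codon 1 (His): best is CAU at 18.0.
Codon 2 (Glu): best is GAG at 20.5.
Codon 3 (Thr): best is ACA at 33.1.
Codon 4 (Glu): best is GAG at 20.5.
Codon 5 (Glu): best is GAG at 20.5.
Codon 6 (Leu): best is UUG at 43.5.
Codon 7 (Glu): best is GAG at 20.5.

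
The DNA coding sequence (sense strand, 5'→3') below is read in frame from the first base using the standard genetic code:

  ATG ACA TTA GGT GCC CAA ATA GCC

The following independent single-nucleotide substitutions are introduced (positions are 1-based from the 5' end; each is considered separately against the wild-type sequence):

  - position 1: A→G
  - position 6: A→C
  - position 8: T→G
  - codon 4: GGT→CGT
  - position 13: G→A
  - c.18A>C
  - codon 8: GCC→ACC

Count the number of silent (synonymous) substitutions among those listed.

Codon 1: ATG (Met) → GTG (Val) — missense.
Codon 2: ACA (Thr) → ACC (Thr) — synonymous.
Codon 3: TTA (Leu) → TGA (Stop) — nonsense.
Codon 4: GGT (Gly) → CGT (Arg) — missense.
Codon 5: GCC (Ala) → ACC (Thr) — missense.
Codon 6: CAA (Gln) → CAC (His) — missense.
Codon 8: GCC (Ala) → ACC (Thr) — missense.
Synonymous: 1 of 7.

1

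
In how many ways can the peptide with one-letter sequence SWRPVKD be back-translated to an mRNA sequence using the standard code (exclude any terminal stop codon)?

Ser: 6 codons.
Trp: 1 codon.
Arg: 6 codons.
Pro: 4 codons.
Val: 4 codons.
Lys: 2 codons.
Asp: 2 codons.
6 × 1 × 6 × 4 × 4 × 2 × 2 = 2304.

2304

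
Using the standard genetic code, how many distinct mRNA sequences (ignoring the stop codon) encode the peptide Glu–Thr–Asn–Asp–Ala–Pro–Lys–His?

Glu: 2 codons.
Thr: 4 codons.
Asn: 2 codons.
Asp: 2 codons.
Ala: 4 codons.
Pro: 4 codons.
Lys: 2 codons.
His: 2 codons.
2 × 4 × 2 × 2 × 4 × 4 × 2 × 2 = 2048.

2048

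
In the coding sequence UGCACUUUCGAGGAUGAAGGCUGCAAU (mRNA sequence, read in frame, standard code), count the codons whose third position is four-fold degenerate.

Codon 1 UGC (Cys): third position 2-fold.
Codon 2 ACU (Thr): third position 4-fold.
Codon 3 UUC (Phe): third position 2-fold.
Codon 4 GAG (Glu): third position 2-fold.
Codon 5 GAU (Asp): third position 2-fold.
Codon 6 GAA (Glu): third position 2-fold.
Codon 7 GGC (Gly): third position 4-fold.
Codon 8 UGC (Cys): third position 2-fold.
Codon 9 AAU (Asn): third position 2-fold.
Four-fold degenerate third positions: 2.

2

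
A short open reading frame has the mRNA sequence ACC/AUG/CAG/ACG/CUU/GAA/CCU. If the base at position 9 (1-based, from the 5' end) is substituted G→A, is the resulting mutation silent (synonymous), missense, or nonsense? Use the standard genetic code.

Position 9 falls in codon 3: CAG → Gln.
After the substitution the codon is CAA → Gln.
Both encode Gln, so the change is synonymous.

silent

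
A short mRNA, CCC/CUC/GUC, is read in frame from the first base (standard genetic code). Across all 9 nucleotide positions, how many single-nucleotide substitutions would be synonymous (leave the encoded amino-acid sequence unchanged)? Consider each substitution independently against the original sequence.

9

Codon 1 (CCC, Pro): 3 synonymous substitutions.
Codon 2 (CUC, Leu): 3 synonymous substitutions.
Codon 3 (GUC, Val): 3 synonymous substitutions.
Total: 3 + 3 + 3 = 9.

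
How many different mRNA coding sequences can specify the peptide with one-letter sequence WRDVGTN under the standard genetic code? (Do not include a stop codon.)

Trp: 1 codon.
Arg: 6 codons.
Asp: 2 codons.
Val: 4 codons.
Gly: 4 codons.
Thr: 4 codons.
Asn: 2 codons.
1 × 6 × 2 × 4 × 4 × 4 × 2 = 1536.

1536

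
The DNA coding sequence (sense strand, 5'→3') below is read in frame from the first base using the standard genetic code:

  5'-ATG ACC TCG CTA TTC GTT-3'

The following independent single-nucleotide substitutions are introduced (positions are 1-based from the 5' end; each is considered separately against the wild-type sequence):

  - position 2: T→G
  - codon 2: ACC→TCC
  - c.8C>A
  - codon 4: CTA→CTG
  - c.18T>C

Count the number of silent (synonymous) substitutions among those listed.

2

Codon 1: ATG (Met) → AGG (Arg) — missense.
Codon 2: ACC (Thr) → TCC (Ser) — missense.
Codon 3: TCG (Ser) → TAG (Stop) — nonsense.
Codon 4: CTA (Leu) → CTG (Leu) — synonymous.
Codon 6: GTT (Val) → GTC (Val) — synonymous.
Synonymous: 2 of 5.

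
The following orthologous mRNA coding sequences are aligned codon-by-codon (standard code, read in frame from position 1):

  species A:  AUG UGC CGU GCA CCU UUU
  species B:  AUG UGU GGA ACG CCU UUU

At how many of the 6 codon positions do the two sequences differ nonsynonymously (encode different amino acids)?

Codon 1: AUG Met / AUG Met — identical.
Codon 2: UGC Cys / UGU Cys — synonymous.
Codon 3: CGU Arg / GGA Gly — nonsynonymous.
Codon 4: GCA Ala / ACG Thr — nonsynonymous.
Codon 5: CCU Pro / CCU Pro — identical.
Codon 6: UUU Phe / UUU Phe — identical.
Nonsynonymous differences: 2.

2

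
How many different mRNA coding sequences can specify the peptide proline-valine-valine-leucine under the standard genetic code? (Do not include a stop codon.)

384

Pro: 4 codons.
Val: 4 codons.
Val: 4 codons.
Leu: 6 codons.
4 × 4 × 4 × 6 = 384.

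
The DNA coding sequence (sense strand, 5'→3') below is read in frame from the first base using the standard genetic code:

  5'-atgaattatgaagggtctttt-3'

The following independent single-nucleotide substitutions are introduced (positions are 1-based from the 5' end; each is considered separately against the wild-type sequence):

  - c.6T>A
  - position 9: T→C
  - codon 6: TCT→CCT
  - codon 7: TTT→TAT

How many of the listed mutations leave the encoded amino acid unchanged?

1

Codon 2: AAT (Asn) → AAA (Lys) — missense.
Codon 3: TAT (Tyr) → TAC (Tyr) — synonymous.
Codon 6: TCT (Ser) → CCT (Pro) — missense.
Codon 7: TTT (Phe) → TAT (Tyr) — missense.
Synonymous: 1 of 4.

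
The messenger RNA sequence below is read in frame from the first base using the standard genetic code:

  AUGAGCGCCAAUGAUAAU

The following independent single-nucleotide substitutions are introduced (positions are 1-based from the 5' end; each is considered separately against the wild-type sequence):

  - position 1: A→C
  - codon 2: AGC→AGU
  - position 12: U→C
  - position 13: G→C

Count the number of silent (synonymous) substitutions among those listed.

2

Codon 1: AUG (Met) → CUG (Leu) — missense.
Codon 2: AGC (Ser) → AGU (Ser) — synonymous.
Codon 4: AAU (Asn) → AAC (Asn) — synonymous.
Codon 5: GAU (Asp) → CAU (His) — missense.
Synonymous: 2 of 4.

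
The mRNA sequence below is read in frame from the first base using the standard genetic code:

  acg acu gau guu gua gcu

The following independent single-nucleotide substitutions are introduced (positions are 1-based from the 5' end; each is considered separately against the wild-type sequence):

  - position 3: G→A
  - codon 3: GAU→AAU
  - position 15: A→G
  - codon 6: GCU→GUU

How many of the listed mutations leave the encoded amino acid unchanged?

Codon 1: ACG (Thr) → ACA (Thr) — synonymous.
Codon 3: GAU (Asp) → AAU (Asn) — missense.
Codon 5: GUA (Val) → GUG (Val) — synonymous.
Codon 6: GCU (Ala) → GUU (Val) — missense.
Synonymous: 2 of 4.

2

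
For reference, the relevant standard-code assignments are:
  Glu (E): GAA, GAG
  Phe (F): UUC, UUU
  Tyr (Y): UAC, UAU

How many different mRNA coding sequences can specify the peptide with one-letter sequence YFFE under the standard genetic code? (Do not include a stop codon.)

16

Tyr: 2 codons.
Phe: 2 codons.
Phe: 2 codons.
Glu: 2 codons.
2 × 2 × 2 × 2 = 16.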